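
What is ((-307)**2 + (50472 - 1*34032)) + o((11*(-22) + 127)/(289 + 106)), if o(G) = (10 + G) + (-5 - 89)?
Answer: 8737772/79 ≈ 1.1060e+5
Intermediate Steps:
o(G) = -84 + G (o(G) = (10 + G) - 94 = -84 + G)
((-307)**2 + (50472 - 1*34032)) + o((11*(-22) + 127)/(289 + 106)) = ((-307)**2 + (50472 - 1*34032)) + (-84 + (11*(-22) + 127)/(289 + 106)) = (94249 + (50472 - 34032)) + (-84 + (-242 + 127)/395) = (94249 + 16440) + (-84 - 115*1/395) = 110689 + (-84 - 23/79) = 110689 - 6659/79 = 8737772/79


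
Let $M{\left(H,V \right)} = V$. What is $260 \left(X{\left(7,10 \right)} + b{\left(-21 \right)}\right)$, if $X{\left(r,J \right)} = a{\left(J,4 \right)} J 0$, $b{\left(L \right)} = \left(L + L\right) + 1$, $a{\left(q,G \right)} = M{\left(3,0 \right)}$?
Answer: $-10660$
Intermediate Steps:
$a{\left(q,G \right)} = 0$
$b{\left(L \right)} = 1 + 2 L$ ($b{\left(L \right)} = 2 L + 1 = 1 + 2 L$)
$X{\left(r,J \right)} = 0$ ($X{\left(r,J \right)} = 0 J 0 = 0 \cdot 0 = 0$)
$260 \left(X{\left(7,10 \right)} + b{\left(-21 \right)}\right) = 260 \left(0 + \left(1 + 2 \left(-21\right)\right)\right) = 260 \left(0 + \left(1 - 42\right)\right) = 260 \left(0 - 41\right) = 260 \left(-41\right) = -10660$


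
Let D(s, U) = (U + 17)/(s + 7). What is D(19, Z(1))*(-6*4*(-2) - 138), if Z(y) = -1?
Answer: -720/13 ≈ -55.385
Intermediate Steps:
D(s, U) = (17 + U)/(7 + s)
D(19, Z(1))*(-6*4*(-2) - 138) = ((17 - 1)/(7 + 19))*(-6*4*(-2) - 138) = (16/26)*(-24*(-2) - 138) = ((1/26)*16)*(48 - 138) = (8/13)*(-90) = -720/13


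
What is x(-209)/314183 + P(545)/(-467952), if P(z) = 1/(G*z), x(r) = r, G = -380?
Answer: -20254787258617/30448372842033600 ≈ -0.00066522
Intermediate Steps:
P(z) = -1/(380*z) (P(z) = 1/((-380)*z) = -1/(380*z))
x(-209)/314183 + P(545)/(-467952) = -209/314183 - 1/380/545/(-467952) = -209*1/314183 - 1/380*1/545*(-1/467952) = -209/314183 - 1/207100*(-1/467952) = -209/314183 + 1/96912859200 = -20254787258617/30448372842033600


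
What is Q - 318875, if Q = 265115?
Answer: -53760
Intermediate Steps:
Q - 318875 = 265115 - 318875 = -53760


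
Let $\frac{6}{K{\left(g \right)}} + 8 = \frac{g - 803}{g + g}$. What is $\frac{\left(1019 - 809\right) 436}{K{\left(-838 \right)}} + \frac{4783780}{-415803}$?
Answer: $- \frac{18667860536135}{174221457} \approx -1.0715 \cdot 10^{5}$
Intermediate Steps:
$K{\left(g \right)} = \frac{6}{-8 + \frac{-803 + g}{2 g}}$ ($K{\left(g \right)} = \frac{6}{-8 + \frac{g - 803}{g + g}} = \frac{6}{-8 + \frac{-803 + g}{2 g}}$)
$\frac{\left(1019 - 809\right) 436}{K{\left(-838 \right)}} + \frac{4783780}{-415803} = \frac{\left(1019 - 809\right) 436}{\left(-12\right) \left(-838\right) \frac{1}{803 + 15 \left(-838\right)}} + \frac{4783780}{-415803} = \frac{210 \cdot 436}{\left(-12\right) \left(-838\right) \frac{1}{803 - 12570}} + 4783780 \left(- \frac{1}{415803}\right) = \frac{91560}{\left(-12\right) \left(-838\right) \frac{1}{-11767}} - \frac{4783780}{415803} = \frac{91560}{\left(-12\right) \left(-838\right) \left(- \frac{1}{11767}\right)} - \frac{4783780}{415803} = \frac{91560}{- \frac{10056}{11767}} - \frac{4783780}{415803} = 91560 \left(- \frac{11767}{10056}\right) - \frac{4783780}{415803} = - \frac{44891105}{419} - \frac{4783780}{415803} = - \frac{18667860536135}{174221457}$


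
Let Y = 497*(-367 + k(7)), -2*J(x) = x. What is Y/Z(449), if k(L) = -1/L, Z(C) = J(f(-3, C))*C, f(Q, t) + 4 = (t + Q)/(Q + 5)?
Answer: 364940/98331 ≈ 3.7113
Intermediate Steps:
f(Q, t) = -4 + (Q + t)/(5 + Q) (f(Q, t) = -4 + (t + Q)/(Q + 5) = -4 + (Q + t)/(5 + Q))
J(x) = -x/2
Z(C) = C*(11/4 - C/4) (Z(C) = (-(-20 + C - 3*(-3))/(2*(5 - 3)))*C = (-(-20 + C + 9)/(2*2))*C = (-(-11 + C)/4)*C = (-(-11/2 + C/2)/2)*C = (11/4 - C/4)*C = C*(11/4 - C/4))
Y = -182470 (Y = 497*(-367 - 1/7) = 497*(-367 - 1*⅐) = 497*(-367 - ⅐) = 497*(-2570/7) = -182470)
Y/Z(449) = -182470*4/(449*(11 - 1*449)) = -182470*4/(449*(11 - 449)) = -182470/((¼)*449*(-438)) = -182470/(-98331/2) = -182470*(-2/98331) = 364940/98331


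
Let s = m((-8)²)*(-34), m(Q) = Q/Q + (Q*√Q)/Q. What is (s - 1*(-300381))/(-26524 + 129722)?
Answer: 300075/103198 ≈ 2.9078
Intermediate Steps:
m(Q) = 1 + √Q (m(Q) = 1 + Q^(3/2)/Q = 1 + √Q)
s = -306 (s = (1 + √((-8)²))*(-34) = (1 + √64)*(-34) = (1 + 8)*(-34) = 9*(-34) = -306)
(s - 1*(-300381))/(-26524 + 129722) = (-306 - 1*(-300381))/(-26524 + 129722) = (-306 + 300381)/103198 = 300075*(1/103198) = 300075/103198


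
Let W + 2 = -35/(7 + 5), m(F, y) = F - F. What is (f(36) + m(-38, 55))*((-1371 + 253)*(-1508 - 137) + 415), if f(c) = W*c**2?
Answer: -11721453300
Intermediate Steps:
m(F, y) = 0
W = -59/12 (W = -2 - 35/(7 + 5) = -2 - 35/12 = -59/12 ≈ -4.9167)
f(c) = -59*c**2/12
(f(36) + m(-38, 55))*((-1371 + 253)*(-1508 - 137) + 415) = (-59/12*36**2 + 0)*((-1371 + 253)*(-1508 - 137) + 415) = (-59/12*1296 + 0)*(-1118*(-1645) + 415) = (-6372 + 0)*(1839110 + 415) = -6372*1839525 = -11721453300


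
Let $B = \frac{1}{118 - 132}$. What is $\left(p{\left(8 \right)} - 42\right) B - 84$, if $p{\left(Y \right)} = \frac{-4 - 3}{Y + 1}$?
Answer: $- \frac{1457}{18} \approx -80.944$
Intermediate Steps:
$p{\left(Y \right)} = - \frac{7}{1 + Y}$
$B = - \frac{1}{14}$ ($B = \frac{1}{-14} = - \frac{1}{14} \approx -0.071429$)
$\left(p{\left(8 \right)} - 42\right) B - 84 = \left(- \frac{7}{1 + 8} - 42\right) \left(- \frac{1}{14}\right) - 84 = \left(- \frac{7}{9} - 42\right) \left(- \frac{1}{14}\right) - 84 = \left(- \frac{385}{9}\right) \left(- \frac{1}{14}\right) - 84 = \frac{55}{18} - 84 = - \frac{1457}{18}$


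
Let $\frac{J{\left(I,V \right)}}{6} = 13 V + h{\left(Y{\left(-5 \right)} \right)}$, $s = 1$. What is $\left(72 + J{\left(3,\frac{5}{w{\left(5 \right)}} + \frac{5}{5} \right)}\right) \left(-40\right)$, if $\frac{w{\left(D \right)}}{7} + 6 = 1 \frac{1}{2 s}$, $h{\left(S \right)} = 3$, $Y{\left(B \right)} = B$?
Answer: $- \frac{486240}{77} \approx -6314.8$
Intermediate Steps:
$w{\left(D \right)} = - \frac{77}{2}$ ($w{\left(D \right)} = -42 + 7 \cdot 1 \frac{1}{2 \cdot 1} = -42 + 7 \cdot 1 \cdot \frac{1}{2} = -42 + 7 \cdot \frac{1}{2} = -42 + \frac{7}{2} = - \frac{77}{2}$)
$J{\left(I,V \right)} = 18 + 78 V$ ($J{\left(I,V \right)} = 6 \left(13 V + 3\right) = 6 \left(3 + 13 V\right) = 18 + 78 V$)
$\left(72 + J{\left(3,\frac{5}{w{\left(5 \right)}} + \frac{5}{5} \right)}\right) \left(-40\right) = \left(72 + \left(18 + 78 \left(\frac{5}{- \frac{77}{2}} + \frac{5}{5}\right)\right)\right) \left(-40\right) = \left(72 + \left(18 + 78 \left(5 \left(- \frac{2}{77}\right) + 5 \cdot \frac{1}{5}\right)\right)\right) \left(-40\right) = \left(72 + \left(18 + 78 \left(- \frac{10}{77} + 1\right)\right)\right) \left(-40\right) = \left(72 + \left(18 + 78 \cdot \frac{67}{77}\right)\right) \left(-40\right) = \left(72 + \left(18 + \frac{5226}{77}\right)\right) \left(-40\right) = \left(72 + \frac{6612}{77}\right) \left(-40\right) = \frac{12156}{77} \left(-40\right) = - \frac{486240}{77}$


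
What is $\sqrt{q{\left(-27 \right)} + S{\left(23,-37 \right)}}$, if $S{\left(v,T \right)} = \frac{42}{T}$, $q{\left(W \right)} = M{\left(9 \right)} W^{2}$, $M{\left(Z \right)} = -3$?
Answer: $\frac{i \sqrt{2995557}}{37} \approx 46.778 i$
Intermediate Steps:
$q{\left(W \right)} = - 3 W^{2}$
$\sqrt{q{\left(-27 \right)} + S{\left(23,-37 \right)}} = \sqrt{- 3 \left(-27\right)^{2} + \frac{42}{-37}} = \sqrt{\left(-3\right) 729 + 42 \left(- \frac{1}{37}\right)} = \sqrt{-2187 - \frac{42}{37}} = \sqrt{- \frac{80961}{37}} = \frac{i \sqrt{2995557}}{37}$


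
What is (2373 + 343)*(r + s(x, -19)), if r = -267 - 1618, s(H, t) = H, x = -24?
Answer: -5184844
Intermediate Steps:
r = -1885
(2373 + 343)*(r + s(x, -19)) = (2373 + 343)*(-1885 - 24) = 2716*(-1909) = -5184844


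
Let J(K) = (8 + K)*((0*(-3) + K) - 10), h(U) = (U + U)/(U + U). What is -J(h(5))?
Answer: 81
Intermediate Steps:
h(U) = 1 (h(U) = (2*U)/((2*U)) = (2*U)*(1/(2*U)) = 1)
J(K) = (-10 + K)*(8 + K) (J(K) = (8 + K)*((0 + K) - 10) = (8 + K)*(K - 10) = (8 + K)*(-10 + K) = (-10 + K)*(8 + K))
-J(h(5)) = -(-80 + 1² - 2*1) = -(-80 + 1 - 2) = -1*(-81) = 81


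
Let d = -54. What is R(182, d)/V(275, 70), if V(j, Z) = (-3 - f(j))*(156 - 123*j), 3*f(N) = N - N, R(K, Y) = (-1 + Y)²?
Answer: 3025/101007 ≈ 0.029948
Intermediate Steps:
f(N) = 0 (f(N) = (N - N)/3 = (⅓)*0 = 0)
V(j, Z) = -468 + 369*j (V(j, Z) = (-3 - 1*0)*(156 - 123*j) = (-3 + 0)*(156 - 123*j) = -3*(156 - 123*j) = -468 + 369*j)
R(182, d)/V(275, 70) = (-1 - 54)²/(-468 + 369*275) = (-55)²/(-468 + 101475) = 3025/101007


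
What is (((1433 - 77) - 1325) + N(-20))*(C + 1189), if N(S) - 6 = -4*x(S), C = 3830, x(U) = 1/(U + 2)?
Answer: 560455/3 ≈ 1.8682e+5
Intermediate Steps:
x(U) = 1/(2 + U)
N(S) = 6 - 4/(2 + S)
(((1433 - 77) - 1325) + N(-20))*(C + 1189) = (((1433 - 77) - 1325) + 2*(4 + 3*(-20))/(2 - 20))*(3830 + 1189) = ((1356 - 1325) + 2*(4 - 60)/(-18))*5019 = (31 + 2*(-1/18)*(-56))*5019 = (31 + 56/9)*5019 = (335/9)*5019 = 560455/3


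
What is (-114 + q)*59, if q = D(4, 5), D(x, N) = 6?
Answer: -6372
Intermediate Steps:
q = 6
(-114 + q)*59 = (-114 + 6)*59 = -108*59 = -6372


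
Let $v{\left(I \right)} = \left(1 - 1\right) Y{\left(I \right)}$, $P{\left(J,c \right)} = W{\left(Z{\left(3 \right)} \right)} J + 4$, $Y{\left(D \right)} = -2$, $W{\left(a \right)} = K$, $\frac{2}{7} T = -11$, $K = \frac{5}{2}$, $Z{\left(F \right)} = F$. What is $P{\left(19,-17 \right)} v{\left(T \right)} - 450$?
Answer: $-450$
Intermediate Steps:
$K = \frac{5}{2}$ ($K = 5 \cdot \frac{1}{2} = \frac{5}{2} \approx 2.5$)
$T = - \frac{77}{2}$ ($T = \frac{7}{2} \left(-11\right) = - \frac{77}{2} \approx -38.5$)
$W{\left(a \right)} = \frac{5}{2}$
$P{\left(J,c \right)} = 4 + \frac{5 J}{2}$ ($P{\left(J,c \right)} = \frac{5 J}{2} + 4 = 4 + \frac{5 J}{2}$)
$v{\left(I \right)} = 0$ ($v{\left(I \right)} = \left(1 - 1\right) \left(-2\right) = 0 \left(-2\right) = 0$)
$P{\left(19,-17 \right)} v{\left(T \right)} - 450 = \left(4 + \frac{5}{2} \cdot 19\right) 0 - 450 = \left(4 + \frac{95}{2}\right) 0 - 450 = \frac{103}{2} \cdot 0 - 450 = 0 - 450 = -450$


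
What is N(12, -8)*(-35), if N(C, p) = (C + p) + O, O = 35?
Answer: -1365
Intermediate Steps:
N(C, p) = 35 + C + p (N(C, p) = (C + p) + 35 = 35 + C + p)
N(12, -8)*(-35) = (35 + 12 - 8)*(-35) = 39*(-35) = -1365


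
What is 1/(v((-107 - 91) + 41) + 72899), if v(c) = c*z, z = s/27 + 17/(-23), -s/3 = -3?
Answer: 69/5034427 ≈ 1.3706e-5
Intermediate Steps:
s = 9 (s = -3*(-3) = 9)
z = -28/69 (z = 9/27 + 17/(-23) = 9*(1/27) + 17*(-1/23) = 1/3 - 17/23 = -28/69 ≈ -0.40580)
v(c) = -28*c/69 (v(c) = c*(-28/69) = -28*c/69)
1/(v((-107 - 91) + 41) + 72899) = 1/(-28*((-107 - 91) + 41)/69 + 72899) = 1/(-28*(-198 + 41)/69 + 72899) = 1/(-28/69*(-157) + 72899) = 1/(4396/69 + 72899) = 1/(5034427/69) = 69/5034427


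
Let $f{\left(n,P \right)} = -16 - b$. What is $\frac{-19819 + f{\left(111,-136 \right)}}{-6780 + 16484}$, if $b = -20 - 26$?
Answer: $- \frac{19789}{9704} \approx -2.0393$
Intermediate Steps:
$b = -46$
$f{\left(n,P \right)} = 30$ ($f{\left(n,P \right)} = -16 - -46 = -16 + 46 = 30$)
$\frac{-19819 + f{\left(111,-136 \right)}}{-6780 + 16484} = \frac{-19819 + 30}{-6780 + 16484} = - \frac{19789}{9704}$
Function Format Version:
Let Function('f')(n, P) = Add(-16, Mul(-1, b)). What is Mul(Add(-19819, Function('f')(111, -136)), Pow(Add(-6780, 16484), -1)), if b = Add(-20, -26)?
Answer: Rational(-19789, 9704) ≈ -2.0393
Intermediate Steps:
b = -46
Function('f')(n, P) = 30 (Function('f')(n, P) = Add(-16, Mul(-1, -46)) = Add(-16, 46) = 30)
Mul(Add(-19819, Function('f')(111, -136)), Pow(Add(-6780, 16484), -1)) = Mul(Add(-19819, 30), Pow(Add(-6780, 16484), -1)) = Mul(-19789, Pow(9704, -1)) = Mul(-19789, Rational(1, 9704)) = Rational(-19789, 9704)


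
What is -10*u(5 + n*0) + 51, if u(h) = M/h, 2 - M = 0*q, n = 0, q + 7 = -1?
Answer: 47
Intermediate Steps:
q = -8 (q = -7 - 1 = -8)
M = 2 (M = 2 - 0*(-8) = 2 - 1*0 = 2 + 0 = 2)
u(h) = 2/h
-10*u(5 + n*0) + 51 = -20/(5 + 0*0) + 51 = -20/(5 + 0) + 51 = -20/5 + 51 = -10*⅖ + 51 = -4 + 51 = 47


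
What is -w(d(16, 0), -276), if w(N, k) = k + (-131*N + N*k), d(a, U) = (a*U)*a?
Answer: 276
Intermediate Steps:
d(a, U) = U*a**2 (d(a, U) = (U*a)*a = U*a**2)
w(N, k) = k - 131*N + N*k
-w(d(16, 0), -276) = -(-276 - 0*16**2 + (0*16**2)*(-276)) = -(-276 - 0*256 + (0*256)*(-276)) = -(-276 - 131*0 + 0*(-276)) = -(-276 + 0 + 0) = -1*(-276) = 276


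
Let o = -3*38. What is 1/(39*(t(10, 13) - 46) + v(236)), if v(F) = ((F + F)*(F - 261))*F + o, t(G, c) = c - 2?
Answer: -1/2786279 ≈ -3.5890e-7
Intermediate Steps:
o = -114
t(G, c) = -2 + c
v(F) = -114 + 2*F**2*(-261 + F) (v(F) = ((F + F)*(F - 261))*F - 114 = ((2*F)*(-261 + F))*F - 114 = (2*F*(-261 + F))*F - 114 = 2*F**2*(-261 + F) - 114 = -114 + 2*F**2*(-261 + F))
1/(39*(t(10, 13) - 46) + v(236)) = 1/(39*((-2 + 13) - 46) + (-114 - 522*236**2 + 2*236**3)) = 1/(39*(11 - 46) + (-114 - 522*55696 + 2*13144256)) = 1/(39*(-35) + (-114 - 29073312 + 26288512)) = 1/(-1365 - 2784914) = 1/(-2786279) = -1/2786279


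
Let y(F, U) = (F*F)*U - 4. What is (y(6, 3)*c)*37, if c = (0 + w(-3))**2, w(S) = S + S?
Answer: 138528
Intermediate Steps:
y(F, U) = -4 + U*F**2 (y(F, U) = F**2*U - 4 = U*F**2 - 4 = -4 + U*F**2)
w(S) = 2*S
c = 36 (c = (0 + 2*(-3))**2 = (0 - 6)**2 = (-6)**2 = 36)
(y(6, 3)*c)*37 = ((-4 + 3*6**2)*36)*37 = ((-4 + 3*36)*36)*37 = ((-4 + 108)*36)*37 = (104*36)*37 = 3744*37 = 138528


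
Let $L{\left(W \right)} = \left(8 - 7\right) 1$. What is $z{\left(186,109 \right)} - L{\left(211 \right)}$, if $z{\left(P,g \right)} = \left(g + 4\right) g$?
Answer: $12316$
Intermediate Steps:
$L{\left(W \right)} = 1$ ($L{\left(W \right)} = 1 \cdot 1 = 1$)
$z{\left(P,g \right)} = g \left(4 + g\right)$ ($z{\left(P,g \right)} = \left(4 + g\right) g = g \left(4 + g\right)$)
$z{\left(186,109 \right)} - L{\left(211 \right)} = 109 \left(4 + 109\right) - 1 = 109 \cdot 113 - 1 = 12317 - 1 = 12316$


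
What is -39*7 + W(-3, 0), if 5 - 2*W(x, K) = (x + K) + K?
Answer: -269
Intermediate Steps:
W(x, K) = 5/2 - K - x/2 (W(x, K) = 5/2 - ((x + K) + K)/2 = 5/2 - ((K + x) + K)/2 = 5/2 - (x + 2*K)/2 = 5/2 + (-K - x/2) = 5/2 - K - x/2)
-39*7 + W(-3, 0) = -39*7 + (5/2 - 1*0 - ½*(-3)) = -273 + (5/2 + 0 + 3/2) = -273 + 4 = -269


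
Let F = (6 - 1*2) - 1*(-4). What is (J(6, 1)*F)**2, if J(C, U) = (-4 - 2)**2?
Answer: 82944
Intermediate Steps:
J(C, U) = 36 (J(C, U) = (-6)**2 = 36)
F = 8 (F = (6 - 2) + 4 = 4 + 4 = 8)
(J(6, 1)*F)**2 = (36*8)**2 = 288**2 = 82944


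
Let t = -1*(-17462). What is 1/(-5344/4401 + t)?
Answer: 4401/76844918 ≈ 5.7271e-5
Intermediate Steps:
t = 17462
1/(-5344/4401 + t) = 1/(-5344/4401 + 17462) = 1/(76844918/4401) = 4401/76844918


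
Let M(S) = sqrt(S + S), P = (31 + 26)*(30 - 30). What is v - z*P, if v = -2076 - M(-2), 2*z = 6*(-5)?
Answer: -2076 - 2*I ≈ -2076.0 - 2.0*I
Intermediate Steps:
z = -15 (z = (6*(-5))/2 = (1/2)*(-30) = -15)
P = 0 (P = 57*0 = 0)
M(S) = sqrt(2)*sqrt(S) (M(S) = sqrt(2*S) = sqrt(2)*sqrt(S))
v = -2076 - 2*I (v = -2076 - sqrt(2)*sqrt(-2) = -2076 - sqrt(2)*I*sqrt(2) = -2076 - 2*I ≈ -2076.0 - 2.0*I)
v - z*P = (-2076 - 2*I) - (-15)*0 = (-2076 - 2*I) - 1*0 = (-2076 - 2*I) + 0 = -2076 - 2*I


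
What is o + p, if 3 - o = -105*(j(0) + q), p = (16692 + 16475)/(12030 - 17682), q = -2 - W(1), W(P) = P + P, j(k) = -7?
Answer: -6544271/5652 ≈ -1157.9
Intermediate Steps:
W(P) = 2*P
q = -4 (q = -2 - 2 = -4)
p = -33167/5652 (p = 33167/(-5652) = 33167*(-1/5652) = -33167/5652 ≈ -5.8682)
o = -1152 (o = 3 - (-105)*(-7 - 4) = 3 - (-105)*(-11) = 3 - 1*1155 = 3 - 1155 = -1152)
o + p = -1152 - 33167/5652 = -6544271/5652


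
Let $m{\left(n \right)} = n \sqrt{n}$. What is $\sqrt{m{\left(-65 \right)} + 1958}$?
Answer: $\sqrt{1958 - 65 i \sqrt{65}} \approx 44.637 - 5.8701 i$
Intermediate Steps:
$m{\left(n \right)} = n^{\frac{3}{2}}$
$\sqrt{m{\left(-65 \right)} + 1958} = \sqrt{\left(-65\right)^{\frac{3}{2}} + 1958} = \sqrt{- 65 i \sqrt{65} + 1958} = \sqrt{1958 - 65 i \sqrt{65}}$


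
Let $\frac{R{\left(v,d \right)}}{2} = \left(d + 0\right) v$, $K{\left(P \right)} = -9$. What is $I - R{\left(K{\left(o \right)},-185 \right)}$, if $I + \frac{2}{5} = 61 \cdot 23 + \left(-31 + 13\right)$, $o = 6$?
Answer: $- \frac{9727}{5} \approx -1945.4$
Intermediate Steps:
$R{\left(v,d \right)} = 2 d v$ ($R{\left(v,d \right)} = 2 \left(d + 0\right) v = 2 d v$)
$I = \frac{6923}{5}$ ($I = - \frac{2}{5} + \left(61 \cdot 23 + \left(-31 + 13\right)\right) = - \frac{2}{5} + \left(1403 - 18\right) = - \frac{2}{5} + 1385 = \frac{6923}{5} \approx 1384.6$)
$I - R{\left(K{\left(o \right)},-185 \right)} = \frac{6923}{5} - 2 \left(-185\right) \left(-9\right) = \frac{6923}{5} - 3330 = - \frac{9727}{5}$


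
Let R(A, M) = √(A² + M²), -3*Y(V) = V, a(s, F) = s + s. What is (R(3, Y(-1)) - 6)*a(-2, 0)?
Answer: 24 - 4*√82/3 ≈ 11.926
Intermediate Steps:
a(s, F) = 2*s
Y(V) = -V/3
(R(3, Y(-1)) - 6)*a(-2, 0) = (√(3² + (-⅓*(-1))²) - 6)*(2*(-2)) = (√(9 + (⅓)²) - 6)*(-4) = (√(9 + ⅑) - 6)*(-4) = (√(82/9) - 6)*(-4) = (√82/3 - 6)*(-4) = (-6 + √82/3)*(-4) = 24 - 4*√82/3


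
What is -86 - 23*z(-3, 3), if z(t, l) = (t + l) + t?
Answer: -17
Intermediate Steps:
z(t, l) = l + 2*t (z(t, l) = (l + t) + t = l + 2*t)
-86 - 23*z(-3, 3) = -86 - 23*(3 + 2*(-3)) = -86 - 23*(3 - 6) = -86 - 23*(-3) = -86 + 69 = -17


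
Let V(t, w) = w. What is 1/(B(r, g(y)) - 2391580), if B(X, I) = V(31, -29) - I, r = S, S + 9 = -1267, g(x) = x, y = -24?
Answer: -1/2391585 ≈ -4.1813e-7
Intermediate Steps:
S = -1276 (S = -9 - 1267 = -1276)
r = -1276
B(X, I) = -29 - I
1/(B(r, g(y)) - 2391580) = 1/((-29 - 1*(-24)) - 2391580) = 1/((-29 + 24) - 2391580) = 1/(-5 - 2391580) = 1/(-2391585) = -1/2391585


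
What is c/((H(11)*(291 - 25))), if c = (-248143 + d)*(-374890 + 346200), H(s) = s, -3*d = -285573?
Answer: 115478760/77 ≈ 1.4997e+6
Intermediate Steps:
d = 95191 (d = -1/3*(-285573) = 95191)
c = 4388192880 (c = (-248143 + 95191)*(-374890 + 346200) = -152952*(-28690) = 4388192880)
c/((H(11)*(291 - 25))) = 4388192880/((11*(291 - 25))) = 4388192880/((11*266)) = 4388192880/2926 = 4388192880*(1/2926) = 115478760/77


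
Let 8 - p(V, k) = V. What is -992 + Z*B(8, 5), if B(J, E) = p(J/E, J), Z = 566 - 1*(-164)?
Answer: 3680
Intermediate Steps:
Z = 730 (Z = 566 + 164 = 730)
p(V, k) = 8 - V
B(J, E) = 8 - J/E
-992 + Z*B(8, 5) = -992 + 730*(8 - 1*8/5) = -992 + 730*(8 - 1*8*⅕) = -992 + 730*(8 - 8/5) = -992 + 730*(32/5) = -992 + 4672 = 3680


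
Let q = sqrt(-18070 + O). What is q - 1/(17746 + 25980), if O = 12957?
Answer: -1/43726 + I*sqrt(5113) ≈ -2.287e-5 + 71.505*I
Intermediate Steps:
q = I*sqrt(5113) (q = sqrt(-18070 + 12957) = sqrt(-5113) = I*sqrt(5113) ≈ 71.505*I)
q - 1/(17746 + 25980) = I*sqrt(5113) - 1/(17746 + 25980) = I*sqrt(5113) - 1/43726 = -1/43726 + I*sqrt(5113)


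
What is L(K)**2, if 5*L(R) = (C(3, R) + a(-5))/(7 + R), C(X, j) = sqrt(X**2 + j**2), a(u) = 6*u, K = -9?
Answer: 99/10 - 9*sqrt(10)/5 ≈ 4.2079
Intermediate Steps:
L(R) = (-30 + sqrt(9 + R**2))/(5*(7 + R)) (L(R) = ((sqrt(3**2 + R**2) + 6*(-5))/(7 + R))/5 = ((sqrt(9 + R**2) - 30)/(7 + R))/5 = ((-30 + sqrt(9 + R**2))/(7 + R))/5 = (-30 + sqrt(9 + R**2))/(5*(7 + R)))
L(K)**2 = ((-30 + sqrt(9 + (-9)**2))/(5*(7 - 9)))**2 = ((1/5)*(-30 + sqrt(9 + 81))/(-2))**2 = ((1/5)*(-1/2)*(-30 + sqrt(90)))**2 = ((1/5)*(-1/2)*(-30 + 3*sqrt(10)))**2 = (3 - 3*sqrt(10)/10)**2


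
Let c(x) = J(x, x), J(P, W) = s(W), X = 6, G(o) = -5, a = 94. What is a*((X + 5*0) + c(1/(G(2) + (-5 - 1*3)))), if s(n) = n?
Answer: 7238/13 ≈ 556.77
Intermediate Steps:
J(P, W) = W
c(x) = x
a*((X + 5*0) + c(1/(G(2) + (-5 - 1*3)))) = 94*((6 + 5*0) + 1/(-5 + (-5 - 1*3))) = 94*((6 + 0) + 1/(-5 + (-5 - 3))) = 94*(6 + 1/(-5 - 8)) = 94*(6 + 1/(-13)) = 94*(6 - 1/13) = 94*(77/13) = 7238/13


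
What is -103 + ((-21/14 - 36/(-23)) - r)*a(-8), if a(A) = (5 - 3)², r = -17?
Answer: -799/23 ≈ -34.739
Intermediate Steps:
a(A) = 4 (a(A) = 2² = 4)
-103 + ((-21/14 - 36/(-23)) - r)*a(-8) = -103 + ((-21/14 - 36/(-23)) - 1*(-17))*4 = -103 + ((-21*1/14 - 36*(-1/23)) + 17)*4 = -103 + ((-3/2 + 36/23) + 17)*4 = -103 + (3/46 + 17)*4 = -103 + (785/46)*4 = -103 + 1570/23 = -799/23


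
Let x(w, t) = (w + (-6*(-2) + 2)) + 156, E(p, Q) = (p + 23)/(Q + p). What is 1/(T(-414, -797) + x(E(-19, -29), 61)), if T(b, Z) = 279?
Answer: 12/5387 ≈ 0.0022276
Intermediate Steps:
E(p, Q) = (23 + p)/(Q + p)
x(w, t) = 170 + w (x(w, t) = (w + (12 + 2)) + 156 = (w + 14) + 156 = (14 + w) + 156 = 170 + w)
1/(T(-414, -797) + x(E(-19, -29), 61)) = 1/(279 + (170 + (23 - 19)/(-29 - 19))) = 1/(279 + (170 + 4/(-48))) = 1/(279 + (170 - 1/48*4)) = 1/(279 + (170 - 1/12)) = 1/(279 + 2039/12) = 1/(5387/12) = 12/5387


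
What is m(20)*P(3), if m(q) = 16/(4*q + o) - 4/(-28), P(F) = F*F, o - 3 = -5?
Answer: 285/91 ≈ 3.1319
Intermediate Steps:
o = -2 (o = 3 - 5 = -2)
P(F) = F²
m(q) = ⅐ + 16/(-2 + 4*q) (m(q) = 16/(4*q - 2) - 4/(-28) = 16/(-2 + 4*q) - 4*(-1/28) = 16/(-2 + 4*q) + ⅐ = ⅐ + 16/(-2 + 4*q))
m(20)*P(3) = ((55 + 2*20)/(7*(-1 + 2*20)))*3² = ((55 + 40)/(7*(-1 + 40)))*9 = ((⅐)*95/39)*9 = ((⅐)*(1/39)*95)*9 = (95/273)*9 = 285/91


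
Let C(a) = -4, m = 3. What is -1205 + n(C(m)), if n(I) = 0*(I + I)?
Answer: -1205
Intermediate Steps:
n(I) = 0 (n(I) = 0*(2*I) = 0)
-1205 + n(C(m)) = -1205 + 0 = -1205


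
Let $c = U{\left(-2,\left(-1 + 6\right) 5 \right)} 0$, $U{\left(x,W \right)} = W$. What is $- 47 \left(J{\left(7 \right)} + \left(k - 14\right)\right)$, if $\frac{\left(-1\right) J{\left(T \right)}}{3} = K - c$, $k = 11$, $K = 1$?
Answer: $282$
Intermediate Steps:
$c = 0$ ($c = \left(-1 + 6\right) 5 \cdot 0 = 5 \cdot 5 \cdot 0 = 25 \cdot 0 = 0$)
$J{\left(T \right)} = -3$ ($J{\left(T \right)} = - 3 \left(1 - 0\right) = - 3 \left(1 + 0\right) = \left(-3\right) 1 = -3$)
$- 47 \left(J{\left(7 \right)} + \left(k - 14\right)\right) = - 47 \left(-3 + \left(11 - 14\right)\right) = - 47 \left(-3 - 3\right) = \left(-47\right) \left(-6\right) = 282$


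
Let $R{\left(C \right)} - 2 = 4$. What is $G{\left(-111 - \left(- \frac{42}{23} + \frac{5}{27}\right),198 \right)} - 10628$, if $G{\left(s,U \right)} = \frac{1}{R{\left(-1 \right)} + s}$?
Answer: $- \frac{682169429}{64186} \approx -10628.0$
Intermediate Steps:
$R{\left(C \right)} = 6$ ($R{\left(C \right)} = 2 + 4 = 6$)
$G{\left(s,U \right)} = \frac{1}{6 + s}$
$G{\left(-111 - \left(- \frac{42}{23} + \frac{5}{27}\right),198 \right)} - 10628 = \frac{1}{6 - \left(111 - \frac{42}{23} + \frac{5}{27}\right)} - 10628 = \frac{1}{6 - \frac{67912}{621}} - 10628 = \frac{1}{- \frac{64186}{621}} - 10628 = - \frac{621}{64186} - 10628 = - \frac{682169429}{64186}$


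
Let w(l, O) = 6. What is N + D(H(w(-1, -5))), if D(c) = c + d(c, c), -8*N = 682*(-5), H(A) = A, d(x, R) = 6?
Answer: 1753/4 ≈ 438.25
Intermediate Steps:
N = 1705/4 (N = -341*(-5)/4 = -⅛*(-3410) = 1705/4 ≈ 426.25)
D(c) = 6 + c (D(c) = c + 6 = 6 + c)
N + D(H(w(-1, -5))) = 1705/4 + (6 + 6) = 1705/4 + 12 = 1753/4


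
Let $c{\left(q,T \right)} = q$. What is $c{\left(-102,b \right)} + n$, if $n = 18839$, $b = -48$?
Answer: $18737$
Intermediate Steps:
$c{\left(-102,b \right)} + n = -102 + 18839 = 18737$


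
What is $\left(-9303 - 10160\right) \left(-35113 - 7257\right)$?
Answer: $824647310$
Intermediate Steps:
$\left(-9303 - 10160\right) \left(-35113 - 7257\right) = \left(-19463\right) \left(-42370\right) = 824647310$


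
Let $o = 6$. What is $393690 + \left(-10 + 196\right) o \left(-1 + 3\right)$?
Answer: $395922$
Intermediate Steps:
$393690 + \left(-10 + 196\right) o \left(-1 + 3\right) = 393690 + \left(-10 + 196\right) 6 \left(-1 + 3\right) = 393690 + 186 \cdot 6 \cdot 2 = 393690 + 186 \cdot 12 = 393690 + 2232 = 395922$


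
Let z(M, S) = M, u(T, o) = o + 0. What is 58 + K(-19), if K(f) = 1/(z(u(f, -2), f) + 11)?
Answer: 523/9 ≈ 58.111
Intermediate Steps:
u(T, o) = o
K(f) = ⅑ (K(f) = 1/(-2 + 11) = 1/9 = ⅑)
58 + K(-19) = 58 + ⅑ = 523/9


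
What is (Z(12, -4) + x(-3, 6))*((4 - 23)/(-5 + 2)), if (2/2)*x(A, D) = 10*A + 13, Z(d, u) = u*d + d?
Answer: -1007/3 ≈ -335.67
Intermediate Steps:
Z(d, u) = d + d*u (Z(d, u) = d*u + d = d + d*u)
x(A, D) = 13 + 10*A (x(A, D) = 10*A + 13 = 13 + 10*A)
(Z(12, -4) + x(-3, 6))*((4 - 23)/(-5 + 2)) = (12*(1 - 4) + (13 + 10*(-3)))*((4 - 23)/(-5 + 2)) = (12*(-3) + (13 - 30))*(-19/(-3)) = (-36 - 17)*(-19*(-1/3)) = -53*19/3 = -1007/3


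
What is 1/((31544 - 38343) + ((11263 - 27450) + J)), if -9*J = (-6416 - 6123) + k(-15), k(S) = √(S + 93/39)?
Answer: -2526355/54551022121 + 2*I*√533/54551022121 ≈ -4.6312e-5 + 8.4643e-10*I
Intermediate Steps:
k(S) = √(31/13 + S) (k(S) = √(S + 93*(1/39)) = √(S + 31/13) = √(31/13 + S))
J = 12539/9 - 2*I*√533/117 (J = -((-6416 - 6123) + √(403 + 169*(-15))/13)/9 = -(-12539 + √(403 - 2535)/13)/9 = -(-12539 + √(-2132)/13)/9 = -(-12539 + (2*I*√533)/13)/9 = -(-12539 + 2*I*√533/13)/9 = 12539/9 - 2*I*√533/117 ≈ 1393.2 - 0.39465*I)
1/((31544 - 38343) + ((11263 - 27450) + J)) = 1/((31544 - 38343) + ((11263 - 27450) + (12539/9 - 2*I*√533/117))) = 1/(-6799 + (-16187 + (12539/9 - 2*I*√533/117))) = 1/(-6799 + (-133144/9 - 2*I*√533/117)) = 1/(-194335/9 - 2*I*√533/117)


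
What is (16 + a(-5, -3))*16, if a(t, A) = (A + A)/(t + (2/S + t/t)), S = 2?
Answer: 288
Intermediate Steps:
a(t, A) = 2*A/(2 + t) (a(t, A) = (A + A)/(t + (2/2 + t/t)) = (2*A)/(t + (2*(1/2) + 1)) = (2*A)/(t + (1 + 1)) = (2*A)/(t + 2) = (2*A)/(2 + t) = 2*A/(2 + t))
(16 + a(-5, -3))*16 = (16 + 2*(-3)/(2 - 5))*16 = (16 + 2*(-3)/(-3))*16 = (16 + 2*(-3)*(-1/3))*16 = (16 + 2)*16 = 18*16 = 288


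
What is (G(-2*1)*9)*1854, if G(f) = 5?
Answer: 83430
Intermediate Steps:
(G(-2*1)*9)*1854 = (5*9)*1854 = 45*1854 = 83430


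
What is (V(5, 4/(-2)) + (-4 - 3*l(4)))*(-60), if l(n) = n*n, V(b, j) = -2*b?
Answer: 3720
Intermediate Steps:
l(n) = n²
(V(5, 4/(-2)) + (-4 - 3*l(4)))*(-60) = (-2*5 + (-4 - 3*4²))*(-60) = (-10 + (-4 - 3*16))*(-60) = (-10 + (-4 - 48))*(-60) = (-10 - 52)*(-60) = -62*(-60) = 3720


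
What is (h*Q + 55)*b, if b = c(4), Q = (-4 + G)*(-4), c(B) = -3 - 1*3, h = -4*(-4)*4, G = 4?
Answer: -330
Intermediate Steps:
h = 64 (h = 16*4 = 64)
c(B) = -6 (c(B) = -3 - 3 = -6)
Q = 0 (Q = (-4 + 4)*(-4) = 0*(-4) = 0)
b = -6
(h*Q + 55)*b = (64*0 + 55)*(-6) = (0 + 55)*(-6) = 55*(-6) = -330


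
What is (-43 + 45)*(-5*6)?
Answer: -60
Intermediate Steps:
(-43 + 45)*(-5*6) = 2*(-30) = -60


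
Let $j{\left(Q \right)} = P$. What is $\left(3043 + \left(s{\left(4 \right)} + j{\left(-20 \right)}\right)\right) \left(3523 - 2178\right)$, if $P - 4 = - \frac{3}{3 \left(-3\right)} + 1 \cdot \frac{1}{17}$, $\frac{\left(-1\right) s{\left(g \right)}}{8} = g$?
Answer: $\frac{206840825}{51} \approx 4.0557 \cdot 10^{6}$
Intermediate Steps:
$s{\left(g \right)} = - 8 g$
$P = \frac{224}{51}$ ($P = 4 + \left(- \frac{3}{3 \left(-3\right)} + 1 \cdot \frac{1}{17}\right) = 4 + \left(- \frac{3}{-9} + 1 \cdot \frac{1}{17}\right) = 4 + \left(\left(-3\right) \left(- \frac{1}{9}\right) + \frac{1}{17}\right) = 4 + \left(\frac{1}{3} + \frac{1}{17}\right) = 4 + \frac{20}{51} = \frac{224}{51} \approx 4.3922$)
$j{\left(Q \right)} = \frac{224}{51}$
$\left(3043 + \left(s{\left(4 \right)} + j{\left(-20 \right)}\right)\right) \left(3523 - 2178\right) = \left(3043 + \left(\left(-8\right) 4 + \frac{224}{51}\right)\right) \left(3523 - 2178\right) = \left(3043 + \left(-32 + \frac{224}{51}\right)\right) 1345 = \left(3043 - \frac{1408}{51}\right) 1345 = \frac{153785}{51} \cdot 1345 = \frac{206840825}{51}$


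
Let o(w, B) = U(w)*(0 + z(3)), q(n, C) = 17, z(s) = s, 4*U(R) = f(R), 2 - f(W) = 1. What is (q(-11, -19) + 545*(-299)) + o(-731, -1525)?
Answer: -651749/4 ≈ -1.6294e+5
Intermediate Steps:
f(W) = 1 (f(W) = 2 - 1*1 = 2 - 1 = 1)
U(R) = ¼ (U(R) = (¼)*1 = ¼)
o(w, B) = ¾ (o(w, B) = (0 + 3)/4 = (¼)*3 = ¾)
(q(-11, -19) + 545*(-299)) + o(-731, -1525) = (17 + 545*(-299)) + ¾ = (17 - 162955) + ¾ = -162938 + ¾ = -651749/4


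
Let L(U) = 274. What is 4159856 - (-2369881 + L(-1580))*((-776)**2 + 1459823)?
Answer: 4886131424249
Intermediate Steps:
4159856 - (-2369881 + L(-1580))*((-776)**2 + 1459823) = 4159856 - (-2369881 + 274)*((-776)**2 + 1459823) = 4159856 - (-2369607)*(602176 + 1459823) = 4159856 - (-2369607)*2061999 = 4159856 - 1*(-4886127264393) = 4159856 + 4886127264393 = 4886131424249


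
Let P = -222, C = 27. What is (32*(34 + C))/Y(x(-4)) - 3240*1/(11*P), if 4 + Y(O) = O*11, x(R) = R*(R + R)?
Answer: 245596/35409 ≈ 6.9360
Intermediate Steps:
x(R) = 2*R**2 (x(R) = R*(2*R) = 2*R**2)
Y(O) = -4 + 11*O (Y(O) = -4 + O*11 = -4 + 11*O)
(32*(34 + C))/Y(x(-4)) - 3240*1/(11*P) = (32*(34 + 27))/(-4 + 11*(2*(-4)**2)) - 3240/(11*(-222)) = (32*61)/(-4 + 11*(2*16)) - 3240/(-2442) = 1952/(-4 + 11*32) - 3240*(-1/2442) = 1952/(-4 + 352) + 540/407 = 1952/348 + 540/407 = 1952*(1/348) + 540/407 = 488/87 + 540/407 = 245596/35409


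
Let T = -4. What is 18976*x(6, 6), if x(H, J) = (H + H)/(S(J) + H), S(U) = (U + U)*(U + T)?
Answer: 37952/5 ≈ 7590.4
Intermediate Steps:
S(U) = 2*U*(-4 + U) (S(U) = (U + U)*(U - 4) = (2*U)*(-4 + U) = 2*U*(-4 + U))
x(H, J) = 2*H/(H + 2*J*(-4 + J)) (x(H, J) = (H + H)/(2*J*(-4 + J) + H) = (2*H)/(H + 2*J*(-4 + J)) = 2*H/(H + 2*J*(-4 + J)))
18976*x(6, 6) = 18976*(2*6/(6 + 2*6*(-4 + 6))) = 18976*(2*6/(6 + 2*6*2)) = 18976*(2*6/(6 + 24)) = 18976*(2*6/30) = 18976*(2*6*(1/30)) = 18976*(⅖) = 37952/5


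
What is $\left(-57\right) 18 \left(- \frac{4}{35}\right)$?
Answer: $\frac{4104}{35} \approx 117.26$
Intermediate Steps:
$\left(-57\right) 18 \left(- \frac{4}{35}\right) = - 1026 \left(\left(-4\right) \frac{1}{35}\right) = \left(-1026\right) \left(- \frac{4}{35}\right) = \frac{4104}{35}$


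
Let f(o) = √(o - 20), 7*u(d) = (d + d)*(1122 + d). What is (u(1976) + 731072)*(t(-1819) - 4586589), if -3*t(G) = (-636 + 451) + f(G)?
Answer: -238877351185600/21 - 17360800*I*√1839/21 ≈ -1.1375e+13 - 3.5452e+7*I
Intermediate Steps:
u(d) = 2*d*(1122 + d)/7 (u(d) = ((d + d)*(1122 + d))/7 = ((2*d)*(1122 + d))/7 = (2*d*(1122 + d))/7 = 2*d*(1122 + d)/7)
f(o) = √(-20 + o)
t(G) = 185/3 - √(-20 + G)/3 (t(G) = -((-636 + 451) + √(-20 + G))/3 = -(-185 + √(-20 + G))/3 = 185/3 - √(-20 + G)/3)
(u(1976) + 731072)*(t(-1819) - 4586589) = ((2/7)*1976*(1122 + 1976) + 731072)*((185/3 - √(-20 - 1819)/3) - 4586589) = ((2/7)*1976*3098 + 731072)*((185/3 - I*√1839/3) - 4586589) = (12243296/7 + 731072)*((185/3 - I*√1839/3) - 4586589) = 17360800*((185/3 - I*√1839/3) - 4586589)/7 = 17360800*(-13759582/3 - I*√1839/3)/7 = -238877351185600/21 - 17360800*I*√1839/21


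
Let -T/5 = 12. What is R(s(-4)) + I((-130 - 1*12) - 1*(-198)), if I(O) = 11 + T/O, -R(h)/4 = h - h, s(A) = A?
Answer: 139/14 ≈ 9.9286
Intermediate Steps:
T = -60 (T = -5*12 = -60)
R(h) = 0 (R(h) = -4*(h - h) = -4*0 = 0)
I(O) = 11 - 60/O
R(s(-4)) + I((-130 - 1*12) - 1*(-198)) = 0 + (11 - 60/((-130 - 1*12) - 1*(-198))) = 0 + (11 - 60/((-130 - 12) + 198)) = 0 + (11 - 60/(-142 + 198)) = 0 + (11 - 60/56) = 0 + (11 - 60*1/56) = 0 + (11 - 15/14) = 0 + 139/14 = 139/14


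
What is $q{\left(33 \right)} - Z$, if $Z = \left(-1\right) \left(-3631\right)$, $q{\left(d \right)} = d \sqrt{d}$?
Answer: $-3631 + 33 \sqrt{33} \approx -3441.4$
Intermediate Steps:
$q{\left(d \right)} = d^{\frac{3}{2}}$
$Z = 3631$
$q{\left(33 \right)} - Z = 33^{\frac{3}{2}} - 3631 = 33 \sqrt{33} - 3631 = -3631 + 33 \sqrt{33}$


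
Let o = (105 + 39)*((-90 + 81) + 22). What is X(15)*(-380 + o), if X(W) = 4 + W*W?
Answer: 341668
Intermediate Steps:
o = 1872 (o = 144*(-9 + 22) = 144*13 = 1872)
X(W) = 4 + W²
X(15)*(-380 + o) = (4 + 15²)*(-380 + 1872) = (4 + 225)*1492 = 229*1492 = 341668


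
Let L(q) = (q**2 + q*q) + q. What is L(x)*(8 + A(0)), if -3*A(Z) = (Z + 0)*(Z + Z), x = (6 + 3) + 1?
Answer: 1680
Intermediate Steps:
x = 10 (x = 9 + 1 = 10)
L(q) = q + 2*q**2 (L(q) = (q**2 + q**2) + q = 2*q**2 + q = q + 2*q**2)
A(Z) = -2*Z**2/3 (A(Z) = -(Z + 0)*(Z + Z)/3 = -Z*2*Z/3 = -2*Z**2/3)
L(x)*(8 + A(0)) = (10*(1 + 2*10))*(8 - 2/3*0**2) = (10*(1 + 20))*(8 - 2/3*0) = (10*21)*(8 + 0) = 210*8 = 1680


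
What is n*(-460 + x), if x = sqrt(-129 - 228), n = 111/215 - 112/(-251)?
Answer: -4778572/10793 + 51941*I*sqrt(357)/53965 ≈ -442.75 + 18.186*I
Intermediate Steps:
n = 51941/53965 (n = 111*(1/215) - 112*(-1/251) = 111/215 + 112/251 = 51941/53965 ≈ 0.96249)
x = I*sqrt(357) (x = sqrt(-357) = I*sqrt(357) ≈ 18.894*I)
n*(-460 + x) = 51941*(-460 + I*sqrt(357))/53965 = -4778572/10793 + 51941*I*sqrt(357)/53965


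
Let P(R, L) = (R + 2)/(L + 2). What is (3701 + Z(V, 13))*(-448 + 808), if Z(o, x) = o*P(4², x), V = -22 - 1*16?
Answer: 1315944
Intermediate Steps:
V = -38 (V = -22 - 16 = -38)
P(R, L) = (2 + R)/(2 + L)
Z(o, x) = 18*o/(2 + x) (Z(o, x) = o*((2 + 4²)/(2 + x)) = o*((2 + 16)/(2 + x)) = o*(18/(2 + x)) = 18*o/(2 + x))
(3701 + Z(V, 13))*(-448 + 808) = (3701 + 18*(-38)/(2 + 13))*(-448 + 808) = (3701 + 18*(-38)/15)*360 = (3701 + 18*(-38)*(1/15))*360 = (3701 - 228/5)*360 = (18277/5)*360 = 1315944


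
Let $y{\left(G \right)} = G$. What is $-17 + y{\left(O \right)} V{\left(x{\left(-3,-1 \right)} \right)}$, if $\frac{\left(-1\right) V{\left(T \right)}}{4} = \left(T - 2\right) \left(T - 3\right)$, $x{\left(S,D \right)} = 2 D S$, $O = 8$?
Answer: $-401$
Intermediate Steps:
$x{\left(S,D \right)} = 2 D S$
$V{\left(T \right)} = - 4 \left(-3 + T\right) \left(-2 + T\right)$ ($V{\left(T \right)} = - 4 \left(T - 2\right) \left(T - 3\right) = - 4 \left(-2 + T\right) \left(-3 + T\right) = - 4 \left(-3 + T\right) \left(-2 + T\right)$)
$-17 + y{\left(O \right)} V{\left(x{\left(-3,-1 \right)} \right)} = -17 + 8 \left(-24 - 4 \left(2 \left(-1\right) \left(-3\right)\right)^{2} + 20 \cdot 2 \left(-1\right) \left(-3\right)\right) = -17 + 8 \left(-24 - 4 \cdot 6^{2} + 20 \cdot 6\right) = -17 + 8 \left(-24 - 144 + 120\right) = -17 + 8 \left(-48\right) = -17 - 384 = -401$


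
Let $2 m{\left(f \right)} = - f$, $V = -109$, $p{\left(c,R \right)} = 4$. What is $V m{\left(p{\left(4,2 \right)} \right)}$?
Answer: $218$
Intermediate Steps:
$m{\left(f \right)} = - \frac{f}{2}$ ($m{\left(f \right)} = \frac{\left(-1\right) f}{2} = - \frac{f}{2}$)
$V m{\left(p{\left(4,2 \right)} \right)} = - 109 \left(\left(- \frac{1}{2}\right) 4\right) = \left(-109\right) \left(-2\right) = 218$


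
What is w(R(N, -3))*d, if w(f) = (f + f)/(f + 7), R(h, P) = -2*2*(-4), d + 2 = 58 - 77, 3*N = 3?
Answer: -672/23 ≈ -29.217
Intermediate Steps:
N = 1 (N = (⅓)*3 = 1)
d = -21 (d = -2 + (58 - 77) = -2 - 19 = -21)
R(h, P) = 16 (R(h, P) = -4*(-4) = 16)
w(f) = 2*f/(7 + f) (w(f) = (2*f)/(7 + f) = 2*f/(7 + f))
w(R(N, -3))*d = (2*16/(7 + 16))*(-21) = (2*16/23)*(-21) = (2*16*(1/23))*(-21) = (32/23)*(-21) = -672/23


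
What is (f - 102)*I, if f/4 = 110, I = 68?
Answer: 22984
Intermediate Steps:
f = 440 (f = 4*110 = 440)
(f - 102)*I = (440 - 102)*68 = 338*68 = 22984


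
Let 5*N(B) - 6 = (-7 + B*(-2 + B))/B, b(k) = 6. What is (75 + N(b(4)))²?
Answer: 5303809/900 ≈ 5893.1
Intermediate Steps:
N(B) = 6/5 + (-7 + B*(-2 + B))/(5*B) (N(B) = 6/5 + ((-7 + B*(-2 + B))/B)/5 = 6/5 + (-7 + B*(-2 + B))/(5*B))
(75 + N(b(4)))² = (75 + (⅕)*(-7 + 6*(4 + 6))/6)² = (75 + (⅕)*(⅙)*(-7 + 6*10))² = (75 + (⅕)*(⅙)*(-7 + 60))² = (75 + (⅕)*(⅙)*53)² = (75 + 53/30)² = (2303/30)² = 5303809/900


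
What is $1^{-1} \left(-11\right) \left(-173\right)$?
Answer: $1903$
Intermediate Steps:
$1^{-1} \left(-11\right) \left(-173\right) = 1 \left(-11\right) \left(-173\right) = \left(-11\right) \left(-173\right) = 1903$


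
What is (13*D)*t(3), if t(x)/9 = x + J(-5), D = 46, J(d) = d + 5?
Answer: 16146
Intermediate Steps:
J(d) = 5 + d
t(x) = 9*x (t(x) = 9*(x + (5 - 5)) = 9*(x + 0) = 9*x)
(13*D)*t(3) = (13*46)*(9*3) = 598*27 = 16146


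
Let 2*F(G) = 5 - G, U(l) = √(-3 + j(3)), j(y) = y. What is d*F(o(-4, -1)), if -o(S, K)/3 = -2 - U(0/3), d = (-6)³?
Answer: 108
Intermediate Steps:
d = -216
U(l) = 0 (U(l) = √(-3 + 3) = √0 = 0)
o(S, K) = 6 (o(S, K) = -3*(-2 - 1*0) = -3*(-2 + 0) = -3*(-2) = 6)
F(G) = 5/2 - G/2 (F(G) = (5 - G)/2 = 5/2 - G/2)
d*F(o(-4, -1)) = -216*(5/2 - ½*6) = -216*(5/2 - 3) = -216*(-½) = 108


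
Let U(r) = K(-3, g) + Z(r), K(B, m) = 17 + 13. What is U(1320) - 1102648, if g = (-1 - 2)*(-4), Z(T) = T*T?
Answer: 639782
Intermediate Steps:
Z(T) = T²
g = 12 (g = -3*(-4) = 12)
K(B, m) = 30
U(r) = 30 + r²
U(1320) - 1102648 = (30 + 1320²) - 1102648 = (30 + 1742400) - 1102648 = 1742430 - 1102648 = 639782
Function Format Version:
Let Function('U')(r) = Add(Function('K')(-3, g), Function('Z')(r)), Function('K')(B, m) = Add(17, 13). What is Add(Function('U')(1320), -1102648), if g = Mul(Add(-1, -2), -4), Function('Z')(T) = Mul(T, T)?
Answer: 639782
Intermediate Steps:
Function('Z')(T) = Pow(T, 2)
g = 12 (g = Mul(-3, -4) = 12)
Function('K')(B, m) = 30
Function('U')(r) = Add(30, Pow(r, 2))
Add(Function('U')(1320), -1102648) = Add(Add(30, Pow(1320, 2)), -1102648) = Add(Add(30, 1742400), -1102648) = Add(1742430, -1102648) = 639782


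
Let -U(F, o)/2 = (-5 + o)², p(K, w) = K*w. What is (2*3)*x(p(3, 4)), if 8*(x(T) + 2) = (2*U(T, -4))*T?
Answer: -2928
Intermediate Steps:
U(F, o) = -2*(-5 + o)²
x(T) = -2 - 81*T/2 (x(T) = -2 + ((2*(-2*(-5 - 4)²))*T)/8 = -2 + ((2*(-2*(-9)²))*T)/8 = -2 + ((2*(-2*81))*T)/8 = -2 + ((2*(-162))*T)/8 = -2 + (-324*T)/8 = -2 - 81*T/2)
(2*3)*x(p(3, 4)) = (2*3)*(-2 - 243*4/2) = 6*(-2 - 81/2*12) = 6*(-2 - 486) = 6*(-488) = -2928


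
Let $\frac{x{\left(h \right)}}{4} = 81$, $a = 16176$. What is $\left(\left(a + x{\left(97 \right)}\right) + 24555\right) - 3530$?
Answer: $37525$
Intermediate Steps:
$x{\left(h \right)} = 324$ ($x{\left(h \right)} = 4 \cdot 81 = 324$)
$\left(\left(a + x{\left(97 \right)}\right) + 24555\right) - 3530 = \left(\left(16176 + 324\right) + 24555\right) - 3530 = \left(16500 + 24555\right) - 3530 = 41055 - 3530 = 37525$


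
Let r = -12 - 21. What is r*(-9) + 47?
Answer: 344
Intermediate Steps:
r = -33
r*(-9) + 47 = -33*(-9) + 47 = 297 + 47 = 344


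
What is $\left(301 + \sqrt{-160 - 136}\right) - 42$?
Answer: $259 + 2 i \sqrt{74} \approx 259.0 + 17.205 i$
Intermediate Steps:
$\left(301 + \sqrt{-160 - 136}\right) - 42 = \left(301 + \sqrt{-296}\right) - 42 = \left(301 + 2 i \sqrt{74}\right) - 42 = 259 + 2 i \sqrt{74}$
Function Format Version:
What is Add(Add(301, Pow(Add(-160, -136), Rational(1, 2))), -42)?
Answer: Add(259, Mul(2, I, Pow(74, Rational(1, 2)))) ≈ Add(259.00, Mul(17.205, I))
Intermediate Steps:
Add(Add(301, Pow(Add(-160, -136), Rational(1, 2))), -42) = Add(Add(301, Pow(-296, Rational(1, 2))), -42) = Add(Add(301, Mul(2, I, Pow(74, Rational(1, 2)))), -42) = Add(259, Mul(2, I, Pow(74, Rational(1, 2))))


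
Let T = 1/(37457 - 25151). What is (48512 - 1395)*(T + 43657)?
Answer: 3616182922433/1758 ≈ 2.0570e+9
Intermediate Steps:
T = 1/12306 ≈ 8.1261e-5
(48512 - 1395)*(T + 43657) = (48512 - 1395)*(1/12306 + 43657) = 47117*(537243043/12306) = 3616182922433/1758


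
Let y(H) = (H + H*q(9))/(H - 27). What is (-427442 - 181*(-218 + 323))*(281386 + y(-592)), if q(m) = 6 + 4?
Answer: -77764123363362/619 ≈ -1.2563e+11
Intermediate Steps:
q(m) = 10
y(H) = 11*H/(-27 + H) (y(H) = (H + H*10)/(H - 27) = (H + 10*H)/(-27 + H) = (11*H)/(-27 + H) = 11*H/(-27 + H))
(-427442 - 181*(-218 + 323))*(281386 + y(-592)) = (-427442 - 181*(-218 + 323))*(281386 + 11*(-592)/(-27 - 592)) = (-427442 - 181*105)*(281386 + 11*(-592)/(-619)) = (-427442 - 19005)*(281386 + 11*(-592)*(-1/619)) = -446447*(281386 + 6512/619) = -446447*174184446/619 = -77764123363362/619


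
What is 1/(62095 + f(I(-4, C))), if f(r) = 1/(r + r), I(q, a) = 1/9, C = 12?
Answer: 2/124199 ≈ 1.6103e-5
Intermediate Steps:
I(q, a) = ⅑
f(r) = 1/(2*r)
1/(62095 + f(I(-4, C))) = 1/(62095 + 1/(2*(⅑))) = 1/(62095 + (½)*9) = 1/(62095 + 9/2) = 1/(124199/2) = 2/124199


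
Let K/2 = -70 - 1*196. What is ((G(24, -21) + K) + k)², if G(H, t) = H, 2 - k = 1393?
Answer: 3606201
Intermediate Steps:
k = -1391 (k = 2 - 1*1393 = 2 - 1393 = -1391)
K = -532 (K = 2*(-70 - 1*196) = 2*(-70 - 196) = 2*(-266) = -532)
((G(24, -21) + K) + k)² = ((24 - 532) - 1391)² = (-508 - 1391)² = (-1899)² = 3606201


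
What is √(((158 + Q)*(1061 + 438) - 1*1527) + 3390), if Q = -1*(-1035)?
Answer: √1790170 ≈ 1338.0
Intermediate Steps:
Q = 1035
√(((158 + Q)*(1061 + 438) - 1*1527) + 3390) = √(((158 + 1035)*(1061 + 438) - 1*1527) + 3390) = √((1193*1499 - 1527) + 3390) = √((1788307 - 1527) + 3390) = √(1786780 + 3390) = √1790170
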